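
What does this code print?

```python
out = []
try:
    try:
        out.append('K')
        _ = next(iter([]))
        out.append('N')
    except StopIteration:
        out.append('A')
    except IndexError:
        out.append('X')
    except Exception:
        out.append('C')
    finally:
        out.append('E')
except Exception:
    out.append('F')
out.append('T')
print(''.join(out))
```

Execution trace: 'K' (inner try body) → 'A' (inner except StopIteration) → 'E' (inner finally) → 'T' (after the try/except). Output: KAET

Answer: KAET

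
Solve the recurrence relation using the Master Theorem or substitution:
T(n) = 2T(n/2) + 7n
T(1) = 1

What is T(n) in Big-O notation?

By Master Theorem: a=2, b=2, f(n)=7n. Since log_2(2) = 1 and f(n) = Θ(n^1), Case 2 applies. T(n) = O(n log n).

Answer: O(n log n)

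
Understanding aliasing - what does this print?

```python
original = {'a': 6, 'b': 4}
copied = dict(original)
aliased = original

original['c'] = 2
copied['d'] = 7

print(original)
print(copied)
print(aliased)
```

Key concept: dict() creates copy, assignment creates alias.
Step by step:
`original = {'a': 6, 'b': 4}` → original = {'a': 6, 'b': 4}
`copied = dict(original)` → copied = {'a': 6, 'b': 4}
`aliased = original` → aliased = {'a': 6, 'b': 4} (same object as original)
`original['c'] = 2` → original = {'a': 6, 'b': 4, 'c': 2} (same object as aliased); aliased = {'a': 6, 'b': 4, 'c': 2} (same object as original)
`copied['d'] = 7` → copied = {'a': 6, 'b': 4, 'd': 7}
`print(original)` → prints {'a': 6, 'b': 4, 'c': 2}
`print(copied)` → prints {'a': 6, 'b': 4, 'd': 7}
`print(aliased)` → prints {'a': 6, 'b': 4, 'c': 2}

Answer:
{'a': 6, 'b': 4, 'c': 2}
{'a': 6, 'b': 4, 'd': 7}
{'a': 6, 'b': 4, 'c': 2}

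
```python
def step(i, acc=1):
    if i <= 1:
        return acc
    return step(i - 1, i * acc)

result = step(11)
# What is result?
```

Accumulator trace (n, acc): (11, 1) -> (10, 11) -> (9, 110) -> (8, 990) -> (7, 7920) -> (6, 55440) -> (5, 332640) -> (4, 1663200) -> (3, 6652800) -> (2, 19958400) -> (1, 39916800) -> return 39916800

Answer: 39916800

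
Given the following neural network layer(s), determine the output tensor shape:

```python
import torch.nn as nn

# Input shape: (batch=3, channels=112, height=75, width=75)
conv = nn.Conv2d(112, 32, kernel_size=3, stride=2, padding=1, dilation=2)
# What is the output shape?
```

Input: (3, 112, 75, 75) -> Output: (3, 32, 37, 37)

Answer: (3, 32, 37, 37)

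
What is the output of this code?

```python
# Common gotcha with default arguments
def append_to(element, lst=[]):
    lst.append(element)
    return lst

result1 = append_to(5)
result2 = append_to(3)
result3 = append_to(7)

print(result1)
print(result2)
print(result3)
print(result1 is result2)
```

Key concept: mutable default argument gotcha.
Step by step:
`result1 = append_to(5)` → result1 = [5]
`result2 = append_to(3)` → result1 = [5, 3] (same object as result2); result2 = [5, 3] (same object as result1)
`result3 = append_to(7)` → result1 = [5, 3, 7] (same object as result2, result3); result2 = [5, 3, 7] (same object as result1, result3); result3 = [5, 3, 7] (same object as result1, result2)
`print(result1)` → prints [5, 3, 7]
`print(result2)` → prints [5, 3, 7]
`print(result3)` → prints [5, 3, 7]
`print(result1 is result2)` → prints True

Answer:
[5, 3, 7]
[5, 3, 7]
[5, 3, 7]
True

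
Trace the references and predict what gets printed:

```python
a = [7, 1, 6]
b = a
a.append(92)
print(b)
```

Key concept: basic list aliasing.
Step by step:
`a = [7, 1, 6]` → a = [7, 1, 6]
`b = a` → b = [7, 1, 6] (same object as a)
`a.append(92)` → a = [7, 1, 6, 92] (same object as b); b = [7, 1, 6, 92] (same object as a)
`print(b)` → prints [7, 1, 6, 92]

Answer: [7, 1, 6, 92]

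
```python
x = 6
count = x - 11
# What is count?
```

Trace:
`x = 6` → x = 6
`count = x - 11` → count = -5
So count = -5

Answer: -5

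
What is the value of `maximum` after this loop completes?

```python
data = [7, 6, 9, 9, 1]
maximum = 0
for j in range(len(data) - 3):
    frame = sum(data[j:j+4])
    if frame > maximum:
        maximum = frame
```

Max sum of 4-element window in [7, 6, 9, 9, 1]
`maximum` takes the values: 0 → 31

Answer: 31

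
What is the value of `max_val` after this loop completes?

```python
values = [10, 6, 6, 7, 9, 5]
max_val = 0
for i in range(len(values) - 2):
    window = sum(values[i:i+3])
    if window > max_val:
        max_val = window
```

Max sum of 3-element window in [10, 6, 6, 7, 9, 5]
`max_val` takes the values: 0 → 22

Answer: 22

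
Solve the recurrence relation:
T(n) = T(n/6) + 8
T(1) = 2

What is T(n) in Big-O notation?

Each step divides n by 6 and adds 8. After log_6(n) steps we reach T(1)=2. So T(n) = 8·log_6(n) + 2 = O(log n).

Answer: O(log n)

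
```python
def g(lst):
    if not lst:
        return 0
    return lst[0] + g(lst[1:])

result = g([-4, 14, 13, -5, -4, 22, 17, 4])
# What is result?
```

(-4) + 14 + 13 + (-5) + (-4) + 22 + 17 + 4 + 0 = 57

Answer: 57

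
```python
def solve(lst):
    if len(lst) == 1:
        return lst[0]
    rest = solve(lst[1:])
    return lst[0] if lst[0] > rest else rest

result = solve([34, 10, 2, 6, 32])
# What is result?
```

Recursive max over [34, 10, 2, 6, 32] = 34

Answer: 34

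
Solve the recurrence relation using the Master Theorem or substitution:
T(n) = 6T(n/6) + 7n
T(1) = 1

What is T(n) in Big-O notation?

By Master Theorem: a=6, b=6, f(n)=7n. Since log_6(6) = 1 and f(n) = Θ(n^1), Case 2 applies. T(n) = O(n log n).

Answer: O(n log n)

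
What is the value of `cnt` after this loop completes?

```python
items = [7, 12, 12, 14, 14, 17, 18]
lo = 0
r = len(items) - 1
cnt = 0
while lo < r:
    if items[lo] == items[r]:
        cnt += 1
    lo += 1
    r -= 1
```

Count matching pairs from ends
`cnt` takes the values: 0

Answer: 0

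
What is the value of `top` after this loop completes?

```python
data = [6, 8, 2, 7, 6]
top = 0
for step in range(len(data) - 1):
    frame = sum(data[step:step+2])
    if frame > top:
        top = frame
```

Max sum of 2-element window in [6, 8, 2, 7, 6]
`top` takes the values: 0 → 14

Answer: 14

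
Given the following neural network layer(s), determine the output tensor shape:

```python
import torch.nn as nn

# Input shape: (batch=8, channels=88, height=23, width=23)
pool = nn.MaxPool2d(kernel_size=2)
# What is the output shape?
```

Input: (8, 88, 23, 23) -> Output: (8, 88, 11, 11)

Answer: (8, 88, 11, 11)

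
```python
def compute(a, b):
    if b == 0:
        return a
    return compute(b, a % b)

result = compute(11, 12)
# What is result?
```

compute(11, 12) -> compute(12, 11) -> compute(11, 1) -> compute(1, 0) -> 1

Answer: 1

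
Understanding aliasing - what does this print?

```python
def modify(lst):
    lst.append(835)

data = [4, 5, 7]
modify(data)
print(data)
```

Key concept: function modifies passed list.
Step by step:
`data = [4, 5, 7]` → data = [4, 5, 7]
`modify(data)` → data = [4, 5, 7, 835]
`print(data)` → prints [4, 5, 7, 835]

Answer: [4, 5, 7, 835]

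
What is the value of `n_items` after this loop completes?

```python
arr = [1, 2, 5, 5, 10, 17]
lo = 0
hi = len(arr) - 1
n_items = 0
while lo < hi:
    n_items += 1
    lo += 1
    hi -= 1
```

Iterations until pointers meet (list length 6)
`n_items` takes the values: 0 → 1 → 2 → 3

Answer: 3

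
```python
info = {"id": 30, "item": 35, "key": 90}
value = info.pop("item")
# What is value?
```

Trace:
`info = {"id": 30, "item": 35, "key": 90}` → info = {'id': 30, 'item': 35, 'key': 90}
`value = info.pop("item")` → info = {'id': 30, 'key': 90}; value = 35
So value = 35

Answer: 35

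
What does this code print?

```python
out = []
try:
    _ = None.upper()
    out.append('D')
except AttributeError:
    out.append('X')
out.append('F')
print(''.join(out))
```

Execution trace: 'X' (except AttributeError) → 'F' (after the try/except). Output: XF

Answer: XF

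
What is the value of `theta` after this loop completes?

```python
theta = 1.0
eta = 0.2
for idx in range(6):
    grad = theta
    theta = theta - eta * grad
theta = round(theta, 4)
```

Gradient descent: w = 1.0 * (1 - 0.2)^6
`theta` takes the values: 1.0 → 0.8 → 0.64 → 0.512 → 0.4096 → 0.32768 → 0.262144 → 0.2621

Answer: 0.2621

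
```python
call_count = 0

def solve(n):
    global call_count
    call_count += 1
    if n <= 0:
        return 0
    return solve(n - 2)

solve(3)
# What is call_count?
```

Linear recursion stepping by 2: 3 calls from n=3 down to ≤0.

Answer: 3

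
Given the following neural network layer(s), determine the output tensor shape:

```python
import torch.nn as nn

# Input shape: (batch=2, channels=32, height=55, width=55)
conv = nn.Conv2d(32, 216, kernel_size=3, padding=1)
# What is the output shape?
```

Input: (2, 32, 55, 55) -> Output: (2, 216, 55, 55)

Answer: (2, 216, 55, 55)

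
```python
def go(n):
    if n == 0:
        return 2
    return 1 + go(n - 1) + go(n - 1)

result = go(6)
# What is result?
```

go(n) = 1 + 2·go(n-1), go(0)=2. Closed form: (2+1)·2^6 - 1 = 191.

Answer: 191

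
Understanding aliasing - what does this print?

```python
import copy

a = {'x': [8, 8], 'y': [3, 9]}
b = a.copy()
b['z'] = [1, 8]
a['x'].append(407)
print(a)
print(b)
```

Key concept: shallow copy of dict with mutable values.
Step by step:
`a = {'x': [8, 8], 'y': [3, 9]}` → a = {'x': [8, 8], 'y': [3, 9]}
`b = a.copy()` → b = {'x': [8, 8], 'y': [3, 9]}
`b['z'] = [1, 8]` → b = {'x': [8, 8], 'y': [3, 9], 'z': [1, 8]}
`a['x'].append(407)` → a = {'x': [8, 8, 407], 'y': [3, 9]}; b = {'x': [8, 8, 407], 'y': [3, 9], 'z': [1, 8]}
`print(a)` → prints {'x': [8, 8, 407], 'y': [3, 9]}
`print(b)` → prints {'x': [8, 8, 407], 'y': [3, 9], 'z': [1, 8]}

Answer:
{'x': [8, 8, 407], 'y': [3, 9]}
{'x': [8, 8, 407], 'y': [3, 9], 'z': [1, 8]}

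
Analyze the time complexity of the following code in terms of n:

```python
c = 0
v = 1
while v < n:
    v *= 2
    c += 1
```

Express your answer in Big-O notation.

Each loop level contributes: log n. Multiplying the contributions gives O(log n).

Answer: O(log n)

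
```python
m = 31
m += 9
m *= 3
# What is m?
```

Trace:
`m = 31` → m = 31
`m += 9` → m = 40
`m *= 3` → m = 120
So m = 120

Answer: 120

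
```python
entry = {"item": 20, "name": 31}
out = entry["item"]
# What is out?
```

Trace:
`entry = {"item": 20, "name": 31}` → entry = {'item': 20, 'name': 31}
`out = entry["item"]` → out = 20
So out = 20

Answer: 20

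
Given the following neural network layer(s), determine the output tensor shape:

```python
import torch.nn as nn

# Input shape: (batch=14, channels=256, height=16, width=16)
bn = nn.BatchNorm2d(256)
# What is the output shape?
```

Input: (14, 256, 16, 16) -> Output: (14, 256, 16, 16)

Answer: (14, 256, 16, 16)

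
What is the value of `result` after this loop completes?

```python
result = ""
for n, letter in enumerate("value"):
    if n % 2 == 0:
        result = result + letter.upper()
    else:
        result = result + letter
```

Uppercase even positions in 'value'
`result` takes the values: "" → "V" → "Va" → "VaL" → "VaLu" → "VaLuE"

Answer: "VaLuE"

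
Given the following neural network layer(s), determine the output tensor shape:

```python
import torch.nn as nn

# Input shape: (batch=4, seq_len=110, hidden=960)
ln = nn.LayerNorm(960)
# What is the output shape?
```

Input: (4, 110, 960) -> Output: (4, 110, 960)

Answer: (4, 110, 960)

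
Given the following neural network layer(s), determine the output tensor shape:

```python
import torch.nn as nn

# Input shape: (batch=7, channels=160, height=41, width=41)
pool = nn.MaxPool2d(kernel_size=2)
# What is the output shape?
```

Input: (7, 160, 41, 41) -> Output: (7, 160, 20, 20)

Answer: (7, 160, 20, 20)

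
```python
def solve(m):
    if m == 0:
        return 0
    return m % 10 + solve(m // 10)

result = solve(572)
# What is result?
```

Sum of digits of 572: 2 + 7 + 5 = 14

Answer: 14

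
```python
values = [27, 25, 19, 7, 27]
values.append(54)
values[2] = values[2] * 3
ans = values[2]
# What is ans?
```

Trace:
`values = [27, 25, 19, 7, 27]` → values = [27, 25, 19, 7, 27]
`values.append(54)` → values = [27, 25, 19, 7, 27, 54]
`values[2] = values[2] * 3` → values = [27, 25, 57, 7, 27, 54]
`ans = values[2]` → ans = 57
So ans = 57

Answer: 57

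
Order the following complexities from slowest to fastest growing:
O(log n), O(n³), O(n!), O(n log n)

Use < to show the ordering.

Ordered by growth rate: O(log n) < O(n log n) < O(n³) < O(n!)

Answer: O(log n) < O(n log n) < O(n³) < O(n!)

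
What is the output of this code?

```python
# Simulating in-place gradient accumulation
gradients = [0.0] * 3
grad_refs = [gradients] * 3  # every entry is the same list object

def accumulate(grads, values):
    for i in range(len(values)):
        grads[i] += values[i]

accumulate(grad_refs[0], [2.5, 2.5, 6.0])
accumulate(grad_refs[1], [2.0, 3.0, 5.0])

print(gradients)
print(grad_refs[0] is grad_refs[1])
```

Key concept: gradient accumulation aliasing.
Step by step:
`gradients = [0.0] * 3` → gradients = [0.0, 0.0, 0.0]
`grad_refs = [gradients] * 3` → grad_refs = [[0.0, 0.0, 0.0], [0.0, 0.0, 0.0], [0.0, 0.0, 0.0]]
`accumulate(grad_refs[0], [2.5, 2.5, 6.0])` → gradients = [2.5, 2.5, 6.0]; grad_refs = [[2.5, 2.5, 6.0], [2.5, 2.5, 6.0], [2.5, 2.5, 6.0]]
`accumulate(grad_refs[1], [2.0, 3.0, 5.0])` → gradients = [4.5, 5.5, 11.0]; grad_refs = [[4.5, 5.5, 11.0], [4.5, 5.5, 11.0], [4.5, 5.5, 11.0]]
`print(gradients)` → prints [4.5, 5.5, 11.0]
`print(grad_refs[0] is grad_refs[1])` → prints True

Answer:
[4.5, 5.5, 11.0]
True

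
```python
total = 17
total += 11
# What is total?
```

Trace:
`total = 17` → total = 17
`total += 11` → total = 28
So total = 28

Answer: 28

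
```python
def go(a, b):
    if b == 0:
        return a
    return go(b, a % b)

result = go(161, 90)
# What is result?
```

go(161, 90) -> go(90, 71) -> go(71, 19) -> go(19, 14) -> go(14, 5) -> go(5, 4) -> go(4, 1) -> go(1, 0) -> 1

Answer: 1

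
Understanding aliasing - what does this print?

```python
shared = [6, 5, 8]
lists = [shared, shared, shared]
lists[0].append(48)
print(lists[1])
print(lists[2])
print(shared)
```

Key concept: list of same reference.
Step by step:
`shared = [6, 5, 8]` → shared = [6, 5, 8]
`lists = [shared, shared, shared]` → lists = [[6, 5, 8], [6, 5, 8], [6, 5, 8]]
`lists[0].append(48)` → shared = [6, 5, 8, 48]; lists = [[6, 5, 8, 48], [6, 5, 8, 48], [6, 5, 8, 48]]
`print(lists[1])` → prints [6, 5, 8, 48]
`print(lists[2])` → prints [6, 5, 8, 48]
`print(shared)` → prints [6, 5, 8, 48]

Answer:
[6, 5, 8, 48]
[6, 5, 8, 48]
[6, 5, 8, 48]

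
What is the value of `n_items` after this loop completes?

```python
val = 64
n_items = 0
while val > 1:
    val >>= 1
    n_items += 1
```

Count right shifts until 1
`n_items` takes the values: 0 → 1 → 2 → 3 → 4 → 5 → 6

Answer: 6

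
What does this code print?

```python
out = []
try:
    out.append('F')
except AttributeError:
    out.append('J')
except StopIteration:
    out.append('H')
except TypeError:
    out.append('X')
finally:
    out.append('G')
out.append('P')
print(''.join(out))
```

Execution trace: 'F' (try body, no exception) → 'G' (finally) → 'P' (after the try/except). Output: FGP

Answer: FGP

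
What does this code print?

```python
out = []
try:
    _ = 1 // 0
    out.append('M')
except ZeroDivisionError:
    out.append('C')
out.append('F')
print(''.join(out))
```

Execution trace: 'C' (except ZeroDivisionError) → 'F' (after the try/except). Output: CF

Answer: CF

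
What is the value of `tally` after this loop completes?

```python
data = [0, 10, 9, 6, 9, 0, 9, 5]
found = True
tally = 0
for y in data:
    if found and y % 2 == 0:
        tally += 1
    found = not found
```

Count even values at even positions
`tally` takes the values: 0 → 1

Answer: 1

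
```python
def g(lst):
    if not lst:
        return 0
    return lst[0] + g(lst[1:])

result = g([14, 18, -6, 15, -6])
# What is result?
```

14 + 18 + (-6) + 15 + (-6) + 0 = 35

Answer: 35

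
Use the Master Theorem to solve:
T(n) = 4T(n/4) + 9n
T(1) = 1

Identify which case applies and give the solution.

a=4, b=4, f(n)=9n. log_4(4) = 1. Since c=1 = 1, Case 2 applies: T(n) = Θ(n^log_b(a) · log n) = O(n log n).

Answer: O(n log n) - Case 2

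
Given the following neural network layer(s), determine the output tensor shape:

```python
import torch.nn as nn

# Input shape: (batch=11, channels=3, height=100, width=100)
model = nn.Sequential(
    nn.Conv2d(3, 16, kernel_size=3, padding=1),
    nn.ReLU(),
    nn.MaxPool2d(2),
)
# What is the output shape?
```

Input: (11, 3, 100, 100) -> after Conv2d: (11, 16, 100, 100) -> after ReLU: (11, 16, 100, 100) -> Output: (11, 16, 50, 50)

Answer: (11, 16, 50, 50)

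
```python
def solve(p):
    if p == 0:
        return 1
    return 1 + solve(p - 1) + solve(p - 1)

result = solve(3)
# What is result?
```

solve(p) = 1 + 2·solve(p-1), solve(0)=1. Closed form: (1+1)·2^3 - 1 = 15.

Answer: 15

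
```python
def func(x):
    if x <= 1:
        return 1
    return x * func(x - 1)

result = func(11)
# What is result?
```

func(11) = 11 * 10 * 9 * 8 * 7 * 6 * 5 * 4 * 3 * 2 * 1 = 39916800

Answer: 39916800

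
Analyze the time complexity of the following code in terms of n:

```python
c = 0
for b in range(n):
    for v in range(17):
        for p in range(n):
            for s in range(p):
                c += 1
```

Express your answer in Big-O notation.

Each loop level contributes: n × 1 × n × n. Multiplying the contributions gives O(n^3).

Answer: O(n^3)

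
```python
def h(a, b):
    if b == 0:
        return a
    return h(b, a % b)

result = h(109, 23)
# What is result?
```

h(109, 23) -> h(23, 17) -> h(17, 6) -> h(6, 5) -> h(5, 1) -> h(1, 0) -> 1

Answer: 1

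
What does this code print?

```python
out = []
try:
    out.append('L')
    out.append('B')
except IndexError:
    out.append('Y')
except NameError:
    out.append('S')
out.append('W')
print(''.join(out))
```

Execution trace: 'L' (try body) → 'B' (try body, no exception) → 'W' (after the try/except). Output: LBW

Answer: LBW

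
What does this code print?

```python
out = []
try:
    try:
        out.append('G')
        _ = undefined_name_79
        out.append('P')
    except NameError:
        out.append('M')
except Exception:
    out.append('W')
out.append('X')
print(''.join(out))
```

Execution trace: 'G' (inner try body) → 'M' (inner except NameError) → 'X' (after the try/except). Output: GMX

Answer: GMX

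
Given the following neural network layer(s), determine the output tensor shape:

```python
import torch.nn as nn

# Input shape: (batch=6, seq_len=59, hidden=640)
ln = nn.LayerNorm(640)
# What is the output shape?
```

Input: (6, 59, 640) -> Output: (6, 59, 640)

Answer: (6, 59, 640)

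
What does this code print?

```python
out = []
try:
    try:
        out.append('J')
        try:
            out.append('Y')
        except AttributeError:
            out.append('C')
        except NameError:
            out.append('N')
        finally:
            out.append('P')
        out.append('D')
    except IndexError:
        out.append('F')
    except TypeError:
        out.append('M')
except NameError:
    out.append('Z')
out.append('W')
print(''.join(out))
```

Execution trace: 'J' (try body) → 'Y' (inner try body, no exception) → 'P' (inner finally) → 'D' (try body, no exception) → 'W' (after the try/except). Output: JYPDW

Answer: JYPDW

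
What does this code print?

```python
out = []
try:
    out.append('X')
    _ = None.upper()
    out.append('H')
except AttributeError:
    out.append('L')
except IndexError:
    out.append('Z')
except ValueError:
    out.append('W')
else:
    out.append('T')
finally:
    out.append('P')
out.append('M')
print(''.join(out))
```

Execution trace: 'X' (try body) → 'L' (except AttributeError) → 'P' (finally) → 'M' (after the try/except). Output: XLPM

Answer: XLPM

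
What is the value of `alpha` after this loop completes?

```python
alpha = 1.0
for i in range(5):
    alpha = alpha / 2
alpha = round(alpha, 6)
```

Halving LR 5 times: 1 / 2^5
`alpha` takes the values: 1.0 → 0.5 → 0.25 → 0.125 → 0.0625 → 0.03125

Answer: 0.03125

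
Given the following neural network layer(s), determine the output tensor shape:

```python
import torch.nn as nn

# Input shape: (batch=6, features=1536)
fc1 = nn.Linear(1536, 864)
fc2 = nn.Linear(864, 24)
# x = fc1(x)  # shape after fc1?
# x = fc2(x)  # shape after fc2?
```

Input: (6, 1536) -> after fc1: (6, 864) -> Output: (6, 24)

Answer: (6, 24)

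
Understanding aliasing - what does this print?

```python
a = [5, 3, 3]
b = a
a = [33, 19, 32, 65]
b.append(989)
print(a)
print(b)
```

Key concept: rebinding vs mutation: a is rebound to a new list, b still points at the original.
Step by step:
`a = [5, 3, 3]` → a = [5, 3, 3]
`b = a` → b = [5, 3, 3] (same object as a)
`a = [33, 19, 32, 65]` → a = [33, 19, 32, 65]
`b.append(989)` → b = [5, 3, 3, 989]
`print(a)` → prints [33, 19, 32, 65]
`print(b)` → prints [5, 3, 3, 989]

Answer:
[33, 19, 32, 65]
[5, 3, 3, 989]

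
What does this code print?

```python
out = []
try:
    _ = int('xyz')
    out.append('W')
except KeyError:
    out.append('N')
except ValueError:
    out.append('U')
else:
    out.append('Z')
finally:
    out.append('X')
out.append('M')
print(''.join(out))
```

Execution trace: 'U' (except ValueError) → 'X' (finally) → 'M' (after the try/except). Output: UXM

Answer: UXM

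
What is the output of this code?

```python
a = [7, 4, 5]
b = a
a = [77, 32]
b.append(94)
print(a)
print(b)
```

Key concept: rebinding vs mutation: a is rebound to a new list, b still points at the original.
Step by step:
`a = [7, 4, 5]` → a = [7, 4, 5]
`b = a` → b = [7, 4, 5] (same object as a)
`a = [77, 32]` → a = [77, 32]
`b.append(94)` → b = [7, 4, 5, 94]
`print(a)` → prints [77, 32]
`print(b)` → prints [7, 4, 5, 94]

Answer:
[77, 32]
[7, 4, 5, 94]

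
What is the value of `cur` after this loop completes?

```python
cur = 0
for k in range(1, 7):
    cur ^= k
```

XOR of 1 to 6
`cur` takes the values: 0 → 1 → 3 → 0 → 4 → 1 → 7

Answer: 7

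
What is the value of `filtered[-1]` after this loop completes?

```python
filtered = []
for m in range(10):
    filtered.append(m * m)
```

Last element of squares 0 to 9
`filtered` takes the values: [] → [0] → [0, 1] → [0, 1, 4] → [0, 1, 4, 9] → [0, 1, 4, 9, 16] → [0, 1, 4, 9, 16, 25] → [0, 1, 4, 9, 16, 25, 36] → [0, 1, 4, 9, 16, 25, 36, 49] → [0, 1, 4, 9, 16, 25, 36, 49, 64] → [0, 1, 4, 9, 16, 25, 36, 49, 64, 81]
So `filtered[-1]` = 81

Answer: 81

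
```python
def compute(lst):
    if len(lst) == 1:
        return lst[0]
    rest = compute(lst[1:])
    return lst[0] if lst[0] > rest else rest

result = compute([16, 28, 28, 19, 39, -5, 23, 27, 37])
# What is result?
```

Recursive max over [16, 28, 28, 19, 39, -5, 23, 27, 37] = 39

Answer: 39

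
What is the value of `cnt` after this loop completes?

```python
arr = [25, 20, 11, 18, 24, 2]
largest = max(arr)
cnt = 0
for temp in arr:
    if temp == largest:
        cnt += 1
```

Count of max value 25 in [25, 20, 11, 18, 24, 2]
`cnt` takes the values: 0 → 1

Answer: 1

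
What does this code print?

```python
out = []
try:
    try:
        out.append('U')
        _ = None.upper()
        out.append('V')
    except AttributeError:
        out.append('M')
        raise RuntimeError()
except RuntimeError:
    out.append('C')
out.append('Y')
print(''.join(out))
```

Execution trace: 'U' (try body) → 'M' (except AttributeError) → 'C' (outer except RuntimeError) → 'Y' (after the try/except). Output: UMCY

Answer: UMCY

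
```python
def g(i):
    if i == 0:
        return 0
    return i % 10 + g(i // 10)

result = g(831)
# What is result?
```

Sum of digits of 831: 1 + 3 + 8 = 12

Answer: 12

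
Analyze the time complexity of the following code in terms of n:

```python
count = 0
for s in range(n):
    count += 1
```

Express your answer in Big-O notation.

Each loop level contributes: n. Multiplying the contributions gives O(n).

Answer: O(n)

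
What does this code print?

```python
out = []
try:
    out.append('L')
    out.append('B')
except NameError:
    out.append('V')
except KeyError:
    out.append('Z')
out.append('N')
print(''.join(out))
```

Execution trace: 'L' (try body) → 'B' (try body, no exception) → 'N' (after the try/except). Output: LBN

Answer: LBN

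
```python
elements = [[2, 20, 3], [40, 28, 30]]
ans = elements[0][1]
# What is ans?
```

Trace:
`elements = [[2, 20, 3], [40, 28, 30]]` → elements = [[2, 20, 3], [40, 28, 30]]
`ans = elements[0][1]` → ans = 20
So ans = 20

Answer: 20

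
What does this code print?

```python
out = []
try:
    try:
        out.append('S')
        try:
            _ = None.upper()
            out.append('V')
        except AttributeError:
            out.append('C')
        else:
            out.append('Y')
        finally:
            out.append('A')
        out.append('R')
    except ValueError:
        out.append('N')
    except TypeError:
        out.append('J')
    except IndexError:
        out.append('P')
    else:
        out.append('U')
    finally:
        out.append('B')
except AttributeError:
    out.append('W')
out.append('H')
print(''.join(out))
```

Execution trace: 'S' (try body) → 'C' (inner except AttributeError) → 'A' (inner finally) → 'R' (try body, no exception) → 'U' (else) → 'B' (finally) → 'H' (after the try/except). Output: SCARUBH

Answer: SCARUBH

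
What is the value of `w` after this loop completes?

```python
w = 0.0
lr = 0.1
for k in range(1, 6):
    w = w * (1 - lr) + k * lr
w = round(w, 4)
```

Moving average with lr=0.1
`w` takes the values: 0.0 → 0.1 → 0.29 → 0.561 → 0.9049 → 1.31441 → 1.3144

Answer: 1.3144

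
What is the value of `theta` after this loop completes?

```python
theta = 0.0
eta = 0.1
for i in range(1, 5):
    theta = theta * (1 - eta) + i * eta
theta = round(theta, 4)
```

Moving average with lr=0.1
`theta` takes the values: 0.0 → 0.1 → 0.29 → 0.561 → 0.9049

Answer: 0.9049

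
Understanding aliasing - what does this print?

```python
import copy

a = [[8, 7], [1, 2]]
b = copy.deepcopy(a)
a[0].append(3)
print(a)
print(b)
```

Key concept: deep copy is fully independent.
Step by step:
`a = [[8, 7], [1, 2]]` → a = [[8, 7], [1, 2]]
`b = copy.deepcopy(a)` → b = [[8, 7], [1, 2]]
`a[0].append(3)` → a = [[8, 7, 3], [1, 2]]
`print(a)` → prints [[8, 7, 3], [1, 2]]
`print(b)` → prints [[8, 7], [1, 2]]

Answer:
[[8, 7, 3], [1, 2]]
[[8, 7], [1, 2]]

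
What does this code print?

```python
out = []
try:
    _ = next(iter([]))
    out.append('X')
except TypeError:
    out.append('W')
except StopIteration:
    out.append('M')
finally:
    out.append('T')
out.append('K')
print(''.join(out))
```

Execution trace: 'M' (except StopIteration) → 'T' (finally) → 'K' (after the try/except). Output: MTK

Answer: MTK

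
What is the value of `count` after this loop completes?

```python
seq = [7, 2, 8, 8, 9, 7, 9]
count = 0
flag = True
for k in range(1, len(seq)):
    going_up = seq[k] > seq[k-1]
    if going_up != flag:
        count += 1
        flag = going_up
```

Count direction changes in [7, 2, 8, 8, 9, 7, 9]
`count` takes the values: 0 → 1 → 2 → 3 → 4 → 5 → 6

Answer: 6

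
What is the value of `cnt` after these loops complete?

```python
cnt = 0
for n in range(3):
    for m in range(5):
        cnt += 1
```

3 * 5 = 15
`cnt` takes the values: 0 → 1 → 2 → 3 → 4 → 5 → 6 → 7 → 8 → 9 → 10 → 11 → 12 → 13 → 14 → 15

Answer: 15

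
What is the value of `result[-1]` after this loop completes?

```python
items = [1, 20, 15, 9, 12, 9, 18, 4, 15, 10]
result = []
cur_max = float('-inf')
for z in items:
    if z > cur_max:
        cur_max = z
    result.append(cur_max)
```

Running max ends at 20
`result` takes the values: [] → [1] → [1, 20] → [1, 20, 20] → [1, 20, 20, 20] → [1, 20, 20, 20, 20] → [1, 20, 20, 20, 20, 20] → [1, 20, 20, 20, 20, 20, 20] → [1, 20, 20, 20, 20, 20, 20, 20] → [1, 20, 20, 20, 20, 20, 20, 20, 20] → [1, 20, 20, 20, 20, 20, 20, 20, 20, 20]
So `result[-1]` = 20

Answer: 20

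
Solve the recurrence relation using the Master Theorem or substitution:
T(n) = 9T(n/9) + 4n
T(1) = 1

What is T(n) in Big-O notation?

By Master Theorem: a=9, b=9, f(n)=4n. Since log_9(9) = 1 and f(n) = Θ(n^1), Case 2 applies. T(n) = O(n log n).

Answer: O(n log n)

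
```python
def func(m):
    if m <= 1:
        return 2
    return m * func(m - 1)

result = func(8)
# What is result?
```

func(8) = 8 * 7 * 6 * 5 * 4 * 3 * 2 * 2 = 80640

Answer: 80640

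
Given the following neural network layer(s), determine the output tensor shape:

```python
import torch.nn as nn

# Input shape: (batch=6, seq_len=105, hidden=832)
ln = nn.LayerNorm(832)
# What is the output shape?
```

Input: (6, 105, 832) -> Output: (6, 105, 832)

Answer: (6, 105, 832)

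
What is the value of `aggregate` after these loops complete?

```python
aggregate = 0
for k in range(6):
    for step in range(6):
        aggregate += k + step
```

Sum of all k+step for k,step in 6x6
`aggregate` takes the values: 0 → 1 → 3 → 6 → 10 → 15 → 16 → 18 → 21 → 25 → 30 → 36 → 38 → 41 → 45 → 50 → 56 → 63 → 66 → 70 → 75 → 81 → 88 → 96 → 100 → 105 → 111 → 118 → 126 → 135 → 140 → 146 → 153 → 161 → 170 → 180

Answer: 180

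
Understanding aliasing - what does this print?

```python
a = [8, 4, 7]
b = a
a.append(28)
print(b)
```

Key concept: basic list aliasing.
Step by step:
`a = [8, 4, 7]` → a = [8, 4, 7]
`b = a` → b = [8, 4, 7] (same object as a)
`a.append(28)` → a = [8, 4, 7, 28] (same object as b); b = [8, 4, 7, 28] (same object as a)
`print(b)` → prints [8, 4, 7, 28]

Answer: [8, 4, 7, 28]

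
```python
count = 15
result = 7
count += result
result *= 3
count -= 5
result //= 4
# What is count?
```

Trace:
`count = 15` → count = 15
`result = 7` → result = 7
`count += result` → count = 22
`result *= 3` → result = 21
`count -= 5` → count = 17
`result //= 4` → result = 5
So count = 17

Answer: 17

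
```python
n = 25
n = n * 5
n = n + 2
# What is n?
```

Trace:
`n = 25` → n = 25
`n = n * 5` → n = 125
`n = n + 2` → n = 127
So n = 127

Answer: 127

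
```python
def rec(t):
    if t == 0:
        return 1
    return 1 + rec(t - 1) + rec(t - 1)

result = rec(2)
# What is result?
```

rec(t) = 1 + 2·rec(t-1), rec(0)=1. Closed form: (1+1)·2^2 - 1 = 7.

Answer: 7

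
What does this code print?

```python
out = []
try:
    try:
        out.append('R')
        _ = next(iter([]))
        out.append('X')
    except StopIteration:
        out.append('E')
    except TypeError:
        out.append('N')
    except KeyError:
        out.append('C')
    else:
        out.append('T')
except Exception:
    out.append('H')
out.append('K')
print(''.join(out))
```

Execution trace: 'R' (inner try body) → 'E' (inner except StopIteration) → 'K' (after the try/except). Output: REK

Answer: REK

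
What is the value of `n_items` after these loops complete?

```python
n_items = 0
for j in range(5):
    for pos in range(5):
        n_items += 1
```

5 * 5 = 25
`n_items` takes the values: 0 → 1 → 2 → 3 → 4 → 5 → 6 → 7 → 8 → 9 → 10 → 11 → 12 → 13 → 14 → 15 → 16 → 17 → 18 → 19 → 20 → 21 → 22 → 23 → 24 → 25

Answer: 25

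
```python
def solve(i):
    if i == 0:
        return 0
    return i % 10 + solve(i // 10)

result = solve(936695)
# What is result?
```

Sum of digits of 936695: 5 + 9 + 6 + 6 + 3 + 9 = 38

Answer: 38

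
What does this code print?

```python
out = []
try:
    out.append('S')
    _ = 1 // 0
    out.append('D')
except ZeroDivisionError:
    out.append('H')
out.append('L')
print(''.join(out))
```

Execution trace: 'S' (try body) → 'H' (except ZeroDivisionError) → 'L' (after the try/except). Output: SHL

Answer: SHL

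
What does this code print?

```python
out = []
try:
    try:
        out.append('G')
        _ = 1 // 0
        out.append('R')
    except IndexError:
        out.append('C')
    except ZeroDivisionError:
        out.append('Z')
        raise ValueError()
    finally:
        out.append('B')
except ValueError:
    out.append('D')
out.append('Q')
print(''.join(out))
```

Execution trace: 'G' (try body) → 'Z' (except ZeroDivisionError) → 'B' (finally) → 'D' (outer except ValueError) → 'Q' (after the try/except). Output: GZBDQ

Answer: GZBDQ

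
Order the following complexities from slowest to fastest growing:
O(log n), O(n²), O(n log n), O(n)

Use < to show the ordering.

Ordered by growth rate: O(log n) < O(n) < O(n log n) < O(n²)

Answer: O(log n) < O(n) < O(n log n) < O(n²)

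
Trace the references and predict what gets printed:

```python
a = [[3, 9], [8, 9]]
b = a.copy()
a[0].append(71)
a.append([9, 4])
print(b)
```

Key concept: shallow copy with nested lists.
Step by step:
`a = [[3, 9], [8, 9]]` → a = [[3, 9], [8, 9]]
`b = a.copy()` → b = [[3, 9], [8, 9]]
`a[0].append(71)` → a = [[3, 9, 71], [8, 9]]; b = [[3, 9, 71], [8, 9]]
`a.append([9, 4])` → a = [[3, 9, 71], [8, 9], [9, 4]]
`print(b)` → prints [[3, 9, 71], [8, 9]]

Answer: [[3, 9, 71], [8, 9]]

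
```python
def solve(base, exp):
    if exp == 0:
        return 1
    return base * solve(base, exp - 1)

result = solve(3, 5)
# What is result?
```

solve(3, 5) = 3 * 3 * 3 * 3 * 3 = 243

Answer: 243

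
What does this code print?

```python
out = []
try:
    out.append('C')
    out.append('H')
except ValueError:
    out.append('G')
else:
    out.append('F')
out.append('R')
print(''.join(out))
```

Execution trace: 'C' (try body) → 'H' (try body, no exception) → 'F' (else) → 'R' (after the try/except). Output: CHFR

Answer: CHFR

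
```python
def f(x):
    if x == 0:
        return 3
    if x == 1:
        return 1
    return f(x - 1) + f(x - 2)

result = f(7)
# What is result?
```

Build up from base cases: f(0)=3, f(1)=1, f(2)=4, f(3)=5, f(4)=9, f(5)=14, f(6)=23, ..., f(7)=37

Answer: 37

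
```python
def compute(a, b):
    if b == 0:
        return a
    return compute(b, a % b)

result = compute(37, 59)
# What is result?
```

compute(37, 59) -> compute(59, 37) -> compute(37, 22) -> compute(22, 15) -> compute(15, 7) -> compute(7, 1) -> compute(1, 0) -> 1

Answer: 1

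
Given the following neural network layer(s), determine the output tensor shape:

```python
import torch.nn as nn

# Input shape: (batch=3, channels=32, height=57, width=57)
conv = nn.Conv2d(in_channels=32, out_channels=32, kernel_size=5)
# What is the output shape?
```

Input: (3, 32, 57, 57) -> Output: (3, 32, 53, 53)

Answer: (3, 32, 53, 53)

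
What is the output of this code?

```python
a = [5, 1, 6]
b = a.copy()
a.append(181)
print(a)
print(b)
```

Key concept: list.copy() creates independent copy.
Step by step:
`a = [5, 1, 6]` → a = [5, 1, 6]
`b = a.copy()` → b = [5, 1, 6]
`a.append(181)` → a = [5, 1, 6, 181]
`print(a)` → prints [5, 1, 6, 181]
`print(b)` → prints [5, 1, 6]

Answer:
[5, 1, 6, 181]
[5, 1, 6]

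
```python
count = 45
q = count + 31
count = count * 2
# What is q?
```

Trace:
`count = 45` → count = 45
`q = count + 31` → q = 76
`count = count * 2` → count = 90
So q = 76

Answer: 76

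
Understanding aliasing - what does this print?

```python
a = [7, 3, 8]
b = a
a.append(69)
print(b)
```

Key concept: basic list aliasing.
Step by step:
`a = [7, 3, 8]` → a = [7, 3, 8]
`b = a` → b = [7, 3, 8] (same object as a)
`a.append(69)` → a = [7, 3, 8, 69] (same object as b); b = [7, 3, 8, 69] (same object as a)
`print(b)` → prints [7, 3, 8, 69]

Answer: [7, 3, 8, 69]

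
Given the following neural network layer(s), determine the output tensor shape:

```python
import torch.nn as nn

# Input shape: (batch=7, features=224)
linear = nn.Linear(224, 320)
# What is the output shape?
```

Input: (7, 224) -> Output: (7, 320)

Answer: (7, 320)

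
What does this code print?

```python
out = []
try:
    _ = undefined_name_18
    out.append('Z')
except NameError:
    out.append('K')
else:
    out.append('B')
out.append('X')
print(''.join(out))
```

Execution trace: 'K' (except NameError) → 'X' (after the try/except). Output: KX

Answer: KX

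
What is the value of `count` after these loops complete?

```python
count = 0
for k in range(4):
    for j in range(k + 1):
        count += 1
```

Triangle: 1 + 2 + ... + 4
`count` takes the values: 0 → 1 → 2 → 3 → 4 → 5 → 6 → 7 → 8 → 9 → 10

Answer: 10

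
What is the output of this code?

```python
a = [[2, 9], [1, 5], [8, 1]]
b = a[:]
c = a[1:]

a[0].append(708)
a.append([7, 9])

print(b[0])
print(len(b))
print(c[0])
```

Key concept: slice with nested mutation.
Step by step:
`a = [[2, 9], [1, 5], [8, 1]]` → a = [[2, 9], [1, 5], [8, 1]]
`b = a[:]` → b = [[2, 9], [1, 5], [8, 1]]
`c = a[1:]` → c = [[1, 5], [8, 1]]
`a[0].append(708)` → a = [[2, 9, 708], [1, 5], [8, 1]]; b = [[2, 9, 708], [1, 5], [8, 1]]
`a.append([7, 9])` → a = [[2, 9, 708], [1, 5], [8, 1], [7, 9]]
`print(b[0])` → prints [2, 9, 708]
`print(len(b))` → prints 3
`print(c[0])` → prints [1, 5]

Answer:
[2, 9, 708]
3
[1, 5]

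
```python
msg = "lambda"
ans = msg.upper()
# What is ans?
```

Trace:
`msg = "lambda"` → msg = 'lambda'
`ans = msg.upper()` → ans = 'LAMBDA'
So ans = 'LAMBDA'

Answer: 'LAMBDA'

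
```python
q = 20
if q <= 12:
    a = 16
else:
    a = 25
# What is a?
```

Trace:
`q = 20` → q = 20
`if q <= 12: ...` → q <= 12 is False, take else branch → a = 25
So a = 25

Answer: 25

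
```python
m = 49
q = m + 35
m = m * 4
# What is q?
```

Trace:
`m = 49` → m = 49
`q = m + 35` → q = 84
`m = m * 4` → m = 196
So q = 84

Answer: 84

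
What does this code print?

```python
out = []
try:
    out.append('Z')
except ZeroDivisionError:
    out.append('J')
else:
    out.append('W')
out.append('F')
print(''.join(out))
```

Execution trace: 'Z' (try body, no exception) → 'W' (else) → 'F' (after the try/except). Output: ZWF

Answer: ZWF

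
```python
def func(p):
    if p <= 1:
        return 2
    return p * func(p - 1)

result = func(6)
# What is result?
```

func(6) = 6 * 5 * 4 * 3 * 2 * 2 = 1440

Answer: 1440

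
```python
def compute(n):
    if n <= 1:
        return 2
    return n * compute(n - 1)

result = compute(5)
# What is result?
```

compute(5) = 5 * 4 * 3 * 2 * 2 = 240

Answer: 240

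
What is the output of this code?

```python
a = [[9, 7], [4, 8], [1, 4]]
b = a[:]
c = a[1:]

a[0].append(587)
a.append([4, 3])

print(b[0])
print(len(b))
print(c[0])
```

Key concept: slice with nested mutation.
Step by step:
`a = [[9, 7], [4, 8], [1, 4]]` → a = [[9, 7], [4, 8], [1, 4]]
`b = a[:]` → b = [[9, 7], [4, 8], [1, 4]]
`c = a[1:]` → c = [[4, 8], [1, 4]]
`a[0].append(587)` → a = [[9, 7, 587], [4, 8], [1, 4]]; b = [[9, 7, 587], [4, 8], [1, 4]]
`a.append([4, 3])` → a = [[9, 7, 587], [4, 8], [1, 4], [4, 3]]
`print(b[0])` → prints [9, 7, 587]
`print(len(b))` → prints 3
`print(c[0])` → prints [4, 8]

Answer:
[9, 7, 587]
3
[4, 8]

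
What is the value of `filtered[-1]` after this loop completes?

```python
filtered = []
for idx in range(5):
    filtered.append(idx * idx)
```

Last element of squares 0 to 4
`filtered` takes the values: [] → [0] → [0, 1] → [0, 1, 4] → [0, 1, 4, 9] → [0, 1, 4, 9, 16]
So `filtered[-1]` = 16

Answer: 16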